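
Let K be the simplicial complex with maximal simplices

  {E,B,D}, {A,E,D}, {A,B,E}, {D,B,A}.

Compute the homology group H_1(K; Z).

Take the total order A < B < D < E on the vertex set. Then K (dimension 2) consists of the simplices:

  0-simplices (4): A, B, D, E
  1-simplices (6): AB, AD, AE, BD, BE, DE
  2-simplices (4): ABD, ABE, ADE, BDE

so the chain groups are C_0 ≅ Z^4, C_1 ≅ Z^6, C_2 ≅ Z^4.

∂_1: C_1 → C_0 maps an edge to its endpoints' difference, ∂[p,q] = q − p. For instance
  ∂AE = E − A.
The 4×6 boundary matrix has rank 3 and Smith normal form diag(1,1,1).

∂_2: C_2 → C_1 acts by ∂[p,q,r] = [q,r] − [p,r] + [p,q]. For instance
  ∂ABE = BE − AE + AB,
  ∂BDE = DE − BE + BD.
The resulting 6×4 matrix has rank 3, and its Smith normal form has invariant factors (1,1,1).

Computing H_k = (kernel of ∂_k) / (image of ∂_{k+1}):

  H_1: rank ker ∂_1 − rank ∂_2 = (6 − 3) − 3 = 0, and the invariant factors of ∂_2 are all 1, so H_1 = 0.

H_1 = 0.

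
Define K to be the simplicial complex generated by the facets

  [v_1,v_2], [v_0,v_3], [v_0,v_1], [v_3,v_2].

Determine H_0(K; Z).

H_0 ≅ Z.

Order the vertices as v_0 < v_1 < v_2 < v_3. Listing each simplex with vertices in this order, K has dimension 1 with simplices:

  0-simplices (4): [v_0], [v_1], [v_2], [v_3]
  1-simplices (4): [v_0,v_1], [v_0,v_3], [v_1,v_2], [v_2,v_3]

so the chain groups are C_0 ≅ Z^4, C_1 ≅ Z^4.

Boundary ∂_1: C_1 → C_0 maps an edge to its endpoints' difference, ∂[p,q] = q − p. For instance
  ∂[v_1,v_2] = [v_2] − [v_1].
The resulting 4×4 matrix has rank 3, and its Smith normal form has invariant factors (1,1,1).

Reading off H_k = ker ∂_k / im ∂_{k+1}:

  H_0: rank C_0 − rank ∂_1 = 4 − 3 = 1, and the invariant factors of ∂_1 are all 1, so H_0 = Z.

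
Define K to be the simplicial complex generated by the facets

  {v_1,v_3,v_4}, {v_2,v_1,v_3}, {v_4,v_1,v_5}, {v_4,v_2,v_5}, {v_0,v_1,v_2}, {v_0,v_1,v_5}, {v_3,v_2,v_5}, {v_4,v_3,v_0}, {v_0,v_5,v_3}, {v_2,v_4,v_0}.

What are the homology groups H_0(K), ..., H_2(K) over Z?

Order the vertices as v_0 < v_1 < v_2 < v_3 < v_4 < v_5. Listing each simplex with vertices in this order, K has dimension 2 with simplices:

  0-simplices (6): [v_0], [v_1], [v_2], [v_3], [v_4], [v_5]
  1-simplices (15): (15 of them)
  2-simplices (10): [v_0,v_1,v_2], [v_0,v_1,v_5], [v_0,v_2,v_4], [v_0,v_3,v_4], [v_0,v_3,v_5], [v_1,v_2,v_3], [v_1,v_3,v_4], [v_1,v_4,v_5], [v_2,v_3,v_5], [v_2,v_4,v_5]

Hence C_0 ≅ Z^6, C_1 ≅ Z^15, C_2 ≅ Z^10.

The boundary map ∂_1: C_1 → C_0 maps an edge to its endpoints' difference, ∂[p,q] = q − p. For instance
  ∂[v_2,v_5] = [v_5] − [v_2].
The 6×15 boundary matrix has rank 5 and Smith normal form diag(1,1,1,1,1).

The boundary map ∂_2: C_2 → C_1 sends each 2-simplex [p,q,r] to [q,r] − [p,r] + [p,q]. For instance
  ∂[v_0,v_2,v_4] = [v_2,v_4] − [v_0,v_4] + [v_0,v_2],
  ∂[v_2,v_3,v_5] = [v_3,v_5] − [v_2,v_5] + [v_2,v_3].
As a 15×10 matrix over Z this has rank 10, with invariant factors (1,1,1,1,1,1,1,1,1,2).

Now H_k = ker ∂_k / im ∂_{k+1}, so:

  H_0: rank C_0 − rank ∂_1 = 6 − 5 = 1, and the invariant factors of ∂_1 are all 1, so H_0 = Z.
  H_1: rank ker ∂_1 − rank ∂_2 = (15 − 5) − 10 = 0, and ∂_2 has invariant factor 2 > 1, so H_1 = Z/2Z.
  H_2: rank ker ∂_2 − rank ∂_3 = (10 − 10) − 0 = 0, and there is no ∂_3, so H_2 = 0.

As a check, the Euler characteristic is 6 − 15 + 10 = 1, which agrees with 1 − 0 + 0 = 1.

H_0 ≅ Z,  H_1 ≅ Z/2Z,  H_2 = 0.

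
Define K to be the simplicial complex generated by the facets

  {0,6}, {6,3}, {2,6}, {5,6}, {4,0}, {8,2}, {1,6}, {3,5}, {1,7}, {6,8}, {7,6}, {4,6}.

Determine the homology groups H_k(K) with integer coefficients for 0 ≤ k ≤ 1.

We work with the vertex ordering 0 < 1 < 2 < 3 < 4 < 5 < 6 < 7 < 8. The simplices of K, each written with vertices in increasing order, are:

  0-simplices (9): [0], [1], [2], [3], [4], [5], [6], [7], [8]
  1-simplices (12): [0,4], [0,6], [1,6], [1,7], [2,6], [2,8], [3,5], [3,6], [4,6], [5,6], [6,7], [6,8]

giving chain groups C_0 ≅ Z^9, C_1 ≅ Z^12.

Boundary ∂_1: C_1 → C_0 maps an edge to its endpoints' difference, ∂[p,q] = q − p. For instance
  ∂[1,6] = [6] − [1].
This gives a 9×12 integer matrix of rank 8; reducing to Smith normal form yields diagonal entries (1,1,1,1,1,1,1,1).

From H_k ≅ ker(∂_k) / im(∂_{k+1}) we obtain:

  H_0: rank C_0 − rank ∂_1 = 9 − 8 = 1, and the invariant factors of ∂_1 are all 1, so H_0 ≅ Z.
  H_1: rank ker ∂_1 − rank ∂_2 = (12 − 8) − 0 = 4, and there is no ∂_2, so H_1 ≅ Z^4.

H_0 = Z,  H_1 = Z^4.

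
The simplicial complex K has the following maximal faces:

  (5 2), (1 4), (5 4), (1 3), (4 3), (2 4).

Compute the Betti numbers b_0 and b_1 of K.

b_0 = 1, b_1 = 2.

Order the vertices as 1 < 2 < 3 < 4 < 5. Listing each simplex with vertices in this order, K has dimension 1 with simplices:

  0-simplices (5): [1], [2], [3], [4], [5]
  1-simplices (6): [1,3], [1,4], [2,4], [2,5], [3,4], [4,5]

Hence C_0 ≅ Z^5, C_1 ≅ Z^6.

∂_1: C_1 → C_0 is given by ∂[p,q] = [q] − [p].
The resulting 5×6 matrix has rank 4, and its Smith normal form has invariant factors (1,1,1,1).

From H_k ≅ ker(∂_k) / im(∂_{k+1}) we obtain:

  H_0: rank C_0 − rank ∂_1 = 5 − 4 = 1, and the invariant factors of ∂_1 are all 1, so H_0 = Z.
  H_1: rank ker ∂_1 − rank ∂_2 = (6 − 4) − 0 = 2, and there is no ∂_2, so H_1 = Z^2.

As a check, the Euler characteristic is 5 − 6 = -1, which agrees with 1 − 2 = -1.
(K is a triangulation of a wedge of 2 circles.)

Hence the Betti numbers are b_0 = 1, b_1 = 2.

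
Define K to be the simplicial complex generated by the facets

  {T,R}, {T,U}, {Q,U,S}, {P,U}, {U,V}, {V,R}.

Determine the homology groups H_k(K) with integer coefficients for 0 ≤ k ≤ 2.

H_0 ≅ Z,  H_1 ≅ Z,  H_2 = 0.

K has 7 vertices, 8 edges, 1 triangle.
rank ∂_0 = 0, rank ∂_1 = 6 ⇒ b_0 = 7 − 0 − 6 = 1; all invariant factors of ∂_1 are 1 so no torsion. So H_0 ≅ Z.
rank ∂_1 = 6, rank ∂_2 = 1 ⇒ b_1 = 8 − 6 − 1 = 1; all invariant factors of ∂_2 are 1 so no torsion. So H_1 ≅ Z.
rank ∂_2 = 1, rank ∂_3 = 0 ⇒ b_2 = 1 − 1 − 0 = 0. So H_2 ≅ 0.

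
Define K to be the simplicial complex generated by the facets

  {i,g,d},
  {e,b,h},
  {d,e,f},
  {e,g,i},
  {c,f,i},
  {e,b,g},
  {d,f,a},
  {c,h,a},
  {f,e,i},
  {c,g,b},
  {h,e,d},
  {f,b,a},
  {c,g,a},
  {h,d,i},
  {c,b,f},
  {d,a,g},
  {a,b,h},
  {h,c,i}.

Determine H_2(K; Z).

Fix the vertex order a < b < c < d < e < f < g < h < i and write every simplex with vertices in increasing order. Then dim K = 2 and the simplices of K are:

  0-simplices (9): a, b, c, d, e, f, g, h, i
  1-simplices (27): ab, ac, ad, af, ag, ah, bc, be, bf, bg, bh, cf, cg, ch, ci, de, df, dg, dh, di, ef, eg, eh, ei, fi, gi, hi
  2-simplices (18): abf, abh, acg, ach, adf, adg, bcf, bcg, beg, beh, cfi, chi, def, deh, dgi, dhi, efi, egi

giving chain groups C_0 ≅ Z^9, C_1 ≅ Z^27, C_2 ≅ Z^18.

Boundary ∂_1: C_1 → C_0 maps an edge to its endpoints' difference, ∂[p,q] = q − p. For instance
  ∂be = e − b.
The 9×27 boundary matrix has rank 8 and Smith normal form diag(1,1,1,1,1,1,1,1).

Boundary ∂_2: C_2 → C_1 acts by ∂[p,q,r] = [q,r] − [p,r] + [p,q]. For instance
  ∂ach = ch − ah + ac,
  ∂abh = bh − ah + ab.
As a 27×18 matrix over Z this has rank 18, with invariant factors (1,1,1,1,1,1,1,1,1,1,1,1,1,1,1,1,1,2).

Reading off H_k = ker ∂_k / im ∂_{k+1}:

  H_2: rank ker ∂_2 − rank ∂_3 = (18 − 18) − 0 = 0, and there is no ∂_3, so H_2 ≅ 0.

(K is a triangulation of the Klein bottle.)

H_2 ≅ 0.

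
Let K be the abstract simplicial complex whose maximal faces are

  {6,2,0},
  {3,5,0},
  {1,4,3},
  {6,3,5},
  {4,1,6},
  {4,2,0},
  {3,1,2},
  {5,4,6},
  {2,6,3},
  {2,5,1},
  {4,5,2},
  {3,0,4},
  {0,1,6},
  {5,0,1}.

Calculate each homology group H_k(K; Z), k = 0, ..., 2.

H_0 ≅ Z,  H_1 ≅ Z^2,  H_2 ≅ Z.

Take the total order 0 < 1 < 2 < 3 < 4 < 5 < 6 on the vertex set. Then K (dimension 2) consists of the simplices:

  0-simplices (7): [0], [1], [2], [3], [4], [5], [6]
  1-simplices (21): [0,1], [0,2], [0,3], [0,4], [0,5], [0,6], [1,2], [1,3], [1,4], [1,5], [1,6], [2,3], [2,4], [2,5], [2,6], [3,4], [3,5], [3,6], [4,5], [4,6], [5,6]
  2-simplices (14): [0,1,5], [0,1,6], [0,2,4], [0,2,6], [0,3,4], [0,3,5], [1,2,3], [1,2,5], [1,3,4], [1,4,6], [2,3,6], [2,4,5], [3,5,6], [4,5,6]

so the chain groups are C_0 ≅ Z^7, C_1 ≅ Z^21, C_2 ≅ Z^14.

∂_1: C_1 → C_0 sends each edge [p,q] (with p < q) to q − p. For instance
  ∂[0,1] = [1] − [0].
The resulting 7×21 matrix has rank 6, and its Smith normal form has invariant factors (1,1,1,1,1,1).

The boundary map ∂_2: C_2 → C_1 acts by ∂[p,q,r] = [q,r] − [p,r] + [p,q]. For instance
  ∂[1,2,5] = [2,5] − [1,5] + [1,2],
  ∂[0,3,4] = [3,4] − [0,4] + [0,3].
The 21×14 boundary matrix has rank 13 and Smith normal form diag(1,1,1,1,1,1,1,1,1,1,1,1,1).

From H_k ≅ ker(∂_k) / im(∂_{k+1}) we obtain:

  H_0: rank C_0 − rank ∂_1 = 7 − 6 = 1, and the invariant factors of ∂_1 are all 1, so H_0 ≅ Z.
  H_1: rank ker ∂_1 − rank ∂_2 = (21 − 6) − 13 = 2, and the invariant factors of ∂_2 are all 1, so H_1 ≅ Z^2.
  H_2: rank ker ∂_2 − rank ∂_3 = (14 − 13) − 0 = 1, and there is no ∂_3, so H_2 ≅ Z.

(K is a triangulation of the torus T^2.)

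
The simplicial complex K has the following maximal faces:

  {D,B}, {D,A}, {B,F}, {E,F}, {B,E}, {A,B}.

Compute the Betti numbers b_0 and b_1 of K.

b_0 = 1, b_1 = 2.

K has 5 vertices, 6 edges.
rank ∂_0 = 0, rank ∂_1 = 4 ⇒ b_0 = 5 − 0 − 4 = 1; all invariant factors of ∂_1 are 1 so no torsion. So H_0 ≅ Z.
rank ∂_1 = 4, rank ∂_2 = 0 ⇒ b_1 = 6 − 4 − 0 = 2. So H_1 ≅ Z^2.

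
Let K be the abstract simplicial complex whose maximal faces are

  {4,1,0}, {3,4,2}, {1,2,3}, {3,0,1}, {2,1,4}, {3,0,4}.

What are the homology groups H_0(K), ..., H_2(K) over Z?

H_0 ≅ Z,  H_1 = 0,  H_2 ≅ Z.

Fix the vertex order 0 < 1 < 2 < 3 < 4 and write every simplex with vertices in increasing order. Then dim K = 2 and the simplices of K are:

  0-simplices (5): [0], [1], [2], [3], [4]
  1-simplices (9): [0,1], [0,3], [0,4], [1,2], [1,3], [1,4], [2,3], [2,4], [3,4]
  2-simplices (6): [0,1,3], [0,1,4], [0,3,4], [1,2,3], [1,2,4], [2,3,4]

so the chain groups are C_0 ≅ Z^5, C_1 ≅ Z^9, C_2 ≅ Z^6.

Boundary ∂_1: C_1 → C_0 is given by ∂[p,q] = [q] − [p]. For instance
  ∂[1,2] = [2] − [1].
The resulting 5×9 matrix has rank 4, and its Smith normal form has invariant factors (1,1,1,1).

The boundary map ∂_2: C_2 → C_1 maps a triangle to the signed sum of its edges. For instance
  ∂[1,2,4] = [2,4] − [1,4] + [1,2],
  ∂[2,3,4] = [3,4] − [2,4] + [2,3].
As a 9×6 matrix over Z this has rank 5, with invariant factors (1,1,1,1,1).

Now H_k = ker ∂_k / im ∂_{k+1}, so:

  H_0: rank C_0 − rank ∂_1 = 5 − 4 = 1, and the invariant factors of ∂_1 are all 1, so H_0 ≅ Z.
  H_1: rank ker ∂_1 − rank ∂_2 = (9 − 4) − 5 = 0, and the invariant factors of ∂_2 are all 1, so H_1 ≅ 0.
  H_2: rank ker ∂_2 − rank ∂_3 = (6 − 5) − 0 = 1, and there is no ∂_3, so H_2 ≅ Z.

As a check, the Euler characteristic is 5 − 9 + 6 = 2, which agrees with 1 − 0 + 1 = 2.
(K is a triangulation of the 2-sphere S^2.)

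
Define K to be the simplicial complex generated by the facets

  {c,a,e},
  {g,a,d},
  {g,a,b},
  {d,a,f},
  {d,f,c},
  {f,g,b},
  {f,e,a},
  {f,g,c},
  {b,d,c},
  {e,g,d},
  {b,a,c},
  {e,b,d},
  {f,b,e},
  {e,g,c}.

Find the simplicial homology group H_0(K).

Order the vertices as a < b < c < d < e < f < g. Listing each simplex with vertices in this order, K has dimension 2 with simplices:

  0-simplices (7): a, b, c, d, e, f, g
  1-simplices (21): ab, ac, ad, ae, af, ag, bc, bd, be, bf, bg, cd, ce, cf, cg, de, df, dg, ef, eg, fg
  2-simplices (14): abc, abg, ace, adf, adg, aef, bcd, bde, bef, bfg, cdf, ceg, cfg, deg

so the chain groups are C_0 ≅ Z^7, C_1 ≅ Z^21, C_2 ≅ Z^14.

∂_1: C_1 → C_0 maps an edge to its endpoints' difference, ∂[p,q] = q − p. For instance
  ∂df = f − d.
The 7×21 boundary matrix has rank 6 and Smith normal form diag(1,1,1,1,1,1).

The boundary map ∂_2: C_2 → C_1 sends each 2-simplex [p,q,r] to [q,r] − [p,r] + [p,q]. For instance
  ∂aef = ef − af + ae,
  ∂ace = ce − ae + ac.
The resulting 21×14 matrix has rank 13, and its Smith normal form has invariant factors (1,1,1,1,1,1,1,1,1,1,1,1,1).

Reading off H_k = ker ∂_k / im ∂_{k+1}:

  H_0: rank C_0 − rank ∂_1 = 7 − 6 = 1, and the invariant factors of ∂_1 are all 1, so H_0 = Z.

H_0 = Z.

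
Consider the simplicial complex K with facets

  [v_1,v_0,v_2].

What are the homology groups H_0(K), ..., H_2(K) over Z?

H_0 = Z,  H_1 = 0,  H_2 = 0.

Take the total order v_0 < v_1 < v_2 on the vertex set. Then K (dimension 2) consists of the simplices:

  0-simplices (3): [v_0], [v_1], [v_2]
  1-simplices (3): [v_0,v_1], [v_0,v_2], [v_1,v_2]
  2-simplices (1): [v_0,v_1,v_2]

Hence C_0 ≅ Z^3, C_1 ≅ Z^3, C_2 ≅ Z^1.

The boundary map ∂_1: C_1 → C_0 sends each edge [p,q] (with p < q) to q − p. For instance
  ∂[v_0,v_2] = [v_2] − [v_0].
The 3×3 boundary matrix has rank 2 and Smith normal form diag(1,1).

Boundary ∂_2: C_2 → C_1 maps a triangle to the signed sum of its edges. For instance
  ∂[v_0,v_1,v_2] = [v_1,v_2] − [v_0,v_2] + [v_0,v_1].
As a 3×1 matrix over Z this has rank 1, with invariant factors (1).

From H_k ≅ ker(∂_k) / im(∂_{k+1}) we obtain:

  H_0: rank C_0 − rank ∂_1 = 3 − 2 = 1, and the invariant factors of ∂_1 are all 1, so H_0 = Z.
  H_1: rank ker ∂_1 − rank ∂_2 = (3 − 2) − 1 = 0, and the invariant factors of ∂_2 are all 1, so H_1 = 0.
  H_2: rank ker ∂_2 − rank ∂_3 = (1 − 1) − 0 = 0, and there is no ∂_3, so H_2 = 0.

(K is a triangulation of the 2-simplex.)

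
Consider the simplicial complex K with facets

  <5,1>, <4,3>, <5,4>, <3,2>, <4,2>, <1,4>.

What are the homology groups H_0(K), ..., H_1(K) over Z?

Fix the vertex order 1 < 2 < 3 < 4 < 5 and write every simplex with vertices in increasing order. Then dim K = 1 and the simplices of K are:

  0-simplices (5): [1], [2], [3], [4], [5]
  1-simplices (6): [1,4], [1,5], [2,3], [2,4], [3,4], [4,5]

so the chain groups are C_0 ≅ Z^5, C_1 ≅ Z^6.

Boundary ∂_1: C_1 → C_0 sends each edge [p,q] (with p < q) to q − p.
This gives a 5×6 integer matrix of rank 4; reducing to Smith normal form yields diagonal entries (1,1,1,1).

Now H_k = ker ∂_k / im ∂_{k+1}, so:

  H_0: rank C_0 − rank ∂_1 = 5 − 4 = 1, and the invariant factors of ∂_1 are all 1, so H_0 = Z.
  H_1: rank ker ∂_1 − rank ∂_2 = (6 − 4) − 0 = 2, and there is no ∂_2, so H_1 = Z^2.

H_0 ≅ Z,  H_1 ≅ Z^2.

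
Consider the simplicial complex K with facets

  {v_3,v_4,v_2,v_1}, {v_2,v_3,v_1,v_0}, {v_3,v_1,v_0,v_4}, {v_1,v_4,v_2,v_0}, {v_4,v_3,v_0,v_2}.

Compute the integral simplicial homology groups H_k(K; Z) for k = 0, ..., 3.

H_0 = Z,  H_1 = 0,  H_2 = 0,  H_3 = Z.

Take the total order v_0 < v_1 < v_2 < v_3 < v_4 on the vertex set. Then K (dimension 3) consists of the simplices:

  0-simplices (5): [v_0], [v_1], [v_2], [v_3], [v_4]
  1-simplices (10): [v_0,v_1], [v_0,v_2], [v_0,v_3], [v_0,v_4], [v_1,v_2], [v_1,v_3], [v_1,v_4], [v_2,v_3], [v_2,v_4], [v_3,v_4]
  2-simplices (10): [v_0,v_1,v_2], [v_0,v_1,v_3], [v_0,v_1,v_4], [v_0,v_2,v_3], [v_0,v_2,v_4], [v_0,v_3,v_4], [v_1,v_2,v_3], [v_1,v_2,v_4], [v_1,v_3,v_4], [v_2,v_3,v_4]
  3-simplices (5): [v_0,v_1,v_2,v_3], [v_0,v_1,v_2,v_4], [v_0,v_1,v_3,v_4], [v_0,v_2,v_3,v_4], [v_1,v_2,v_3,v_4]

Hence C_0 ≅ Z^5, C_1 ≅ Z^10, C_2 ≅ Z^10, C_3 ≅ Z^5.

Boundary ∂_1: C_1 → C_0 maps an edge to its endpoints' difference, ∂[p,q] = q − p. For instance
  ∂[v_0,v_3] = [v_3] − [v_0].
This gives a 5×10 integer matrix of rank 4; reducing to Smith normal form yields diagonal entries (1,1,1,1).

Boundary ∂_2: C_2 → C_1 maps a triangle to the signed sum of its edges. For instance
  ∂[v_2,v_3,v_4] = [v_3,v_4] − [v_2,v_4] + [v_2,v_3],
  ∂[v_0,v_1,v_4] = [v_1,v_4] − [v_0,v_4] + [v_0,v_1].
This gives a 10×10 integer matrix of rank 6; reducing to Smith normal form yields diagonal entries (1,1,1,1,1,1).

The boundary map ∂_3: C_3 → C_2 sends each 3-simplex σ to the alternating sum Σ_i (−1)^i (σ with its i-th vertex removed). For instance
  ∂[v_0,v_1,v_2,v_3] = [v_1,v_2,v_3] − [v_0,v_2,v_3] + [v_0,v_1,v_3] − [v_0,v_1,v_2],
  ∂[v_1,v_2,v_3,v_4] = [v_2,v_3,v_4] − [v_1,v_3,v_4] + [v_1,v_2,v_4] − [v_1,v_2,v_3].
The 10×5 boundary matrix has rank 4 and Smith normal form diag(1,1,1,1).

Now H_k = ker ∂_k / im ∂_{k+1}, so:

  H_0: rank C_0 − rank ∂_1 = 5 − 4 = 1, and the invariant factors of ∂_1 are all 1, so H_0 ≅ Z.
  H_1: rank ker ∂_1 − rank ∂_2 = (10 − 4) − 6 = 0, and the invariant factors of ∂_2 are all 1, so H_1 ≅ 0.
  H_2: rank ker ∂_2 − rank ∂_3 = (10 − 6) − 4 = 0, and the invariant factors of ∂_3 are all 1, so H_2 ≅ 0.
  H_3: rank ker ∂_3 − rank ∂_4 = (5 − 4) − 0 = 1, and there is no ∂_4, so H_3 ≅ Z.

(K is a triangulation of the 3-sphere S^3.)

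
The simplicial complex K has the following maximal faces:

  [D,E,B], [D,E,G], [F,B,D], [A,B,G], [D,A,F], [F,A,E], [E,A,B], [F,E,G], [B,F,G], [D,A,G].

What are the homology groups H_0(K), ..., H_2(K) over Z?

H_0 ≅ Z,  H_1 ≅ Z/2,  H_2 = 0.

K has 6 vertices, 15 edges, 10 triangles.
rank ∂_0 = 0, rank ∂_1 = 5 ⇒ b_0 = 6 − 0 − 5 = 1; all invariant factors of ∂_1 are 1 so no torsion. So H_0 ≅ Z.
rank ∂_1 = 5, rank ∂_2 = 10 ⇒ b_1 = 15 − 5 − 10 = 0; ∂_2 has invariant factor(s) [2] giving torsion. So H_1 ≅ Z/2.
rank ∂_2 = 10, rank ∂_3 = 0 ⇒ b_2 = 10 − 10 − 0 = 0. So H_2 ≅ 0.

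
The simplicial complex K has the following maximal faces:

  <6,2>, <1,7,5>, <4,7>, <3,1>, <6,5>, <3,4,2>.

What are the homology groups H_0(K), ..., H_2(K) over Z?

H_0 ≅ Z,  H_1 ≅ Z^2,  H_2 = 0.

Order the vertices as 1 < 2 < 3 < 4 < 5 < 6 < 7. Listing each simplex with vertices in this order, K has dimension 2 with simplices:

  0-simplices (7): [1], [2], [3], [4], [5], [6], [7]
  1-simplices (10): [1,3], [1,5], [1,7], [2,3], [2,4], [2,6], [3,4], [4,7], [5,6], [5,7]
  2-simplices (2): [1,5,7], [2,3,4]

Hence C_0 ≅ Z^7, C_1 ≅ Z^10, C_2 ≅ Z^2.

∂_1: C_1 → C_0 sends each edge [p,q] (with p < q) to q − p.
The resulting 7×10 matrix has rank 6, and its Smith normal form has invariant factors (1,1,1,1,1,1).

∂_2: C_2 → C_1 sends each 2-simplex [p,q,r] to [q,r] − [p,r] + [p,q]. For instance
  ∂[1,5,7] = [5,7] − [1,7] + [1,5],
  ∂[2,3,4] = [3,4] − [2,4] + [2,3].
The 10×2 boundary matrix has rank 2 and Smith normal form diag(1,1).

From H_k ≅ ker(∂_k) / im(∂_{k+1}) we obtain:

  H_0: rank C_0 − rank ∂_1 = 7 − 6 = 1, and the invariant factors of ∂_1 are all 1, so H_0 ≅ Z.
  H_1: rank ker ∂_1 − rank ∂_2 = (10 − 6) − 2 = 2, and the invariant factors of ∂_2 are all 1, so H_1 ≅ Z^2.
  H_2: rank ker ∂_2 − rank ∂_3 = (2 − 2) − 0 = 0, and there is no ∂_3, so H_2 ≅ 0.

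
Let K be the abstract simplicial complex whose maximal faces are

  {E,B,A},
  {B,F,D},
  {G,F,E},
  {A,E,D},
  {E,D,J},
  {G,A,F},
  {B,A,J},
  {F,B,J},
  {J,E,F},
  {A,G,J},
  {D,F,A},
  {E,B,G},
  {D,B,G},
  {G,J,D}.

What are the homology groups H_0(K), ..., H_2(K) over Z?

Order the vertices as A < B < D < E < F < G < J. Listing each simplex with vertices in this order, K has dimension 2 with simplices:

  0-simplices (7): A, B, D, E, F, G, J
  1-simplices (21): AB, AD, AE, AF, AG, AJ, BD, BE, BF, BG, BJ, DE, DF, DG, DJ, EF, EG, EJ, FG, FJ, GJ
  2-simplices (14): ABE, ABJ, ADE, ADF, AFG, AGJ, BDF, BDG, BEG, BFJ, DEJ, DGJ, EFG, EFJ

so the chain groups are C_0 ≅ Z^7, C_1 ≅ Z^21, C_2 ≅ Z^14.

∂_1: C_1 → C_0 maps an edge to its endpoints' difference, ∂[p,q] = q − p. For instance
  ∂BE = E − B.
The resulting 7×21 matrix has rank 6, and its Smith normal form has invariant factors (1,1,1,1,1,1).

∂_2: C_2 → C_1 maps a triangle to the signed sum of its edges. For instance
  ∂BDF = DF − BF + BD,
  ∂BEG = EG − BG + BE.
This gives a 21×14 integer matrix of rank 13; reducing to Smith normal form yields diagonal entries (1,1,1,1,1,1,1,1,1,1,1,1,1).

Reading off H_k = ker ∂_k / im ∂_{k+1}:

  H_0: rank C_0 − rank ∂_1 = 7 − 6 = 1, and the invariant factors of ∂_1 are all 1, so H_0 ≅ Z.
  H_1: rank ker ∂_1 − rank ∂_2 = (21 − 6) − 13 = 2, and the invariant factors of ∂_2 are all 1, so H_1 ≅ Z^2.
  H_2: rank ker ∂_2 − rank ∂_3 = (14 − 13) − 0 = 1, and there is no ∂_3, so H_2 ≅ Z.

(K is a triangulation of the torus T^2.)

H_0 = Z,  H_1 = Z^2,  H_2 = Z.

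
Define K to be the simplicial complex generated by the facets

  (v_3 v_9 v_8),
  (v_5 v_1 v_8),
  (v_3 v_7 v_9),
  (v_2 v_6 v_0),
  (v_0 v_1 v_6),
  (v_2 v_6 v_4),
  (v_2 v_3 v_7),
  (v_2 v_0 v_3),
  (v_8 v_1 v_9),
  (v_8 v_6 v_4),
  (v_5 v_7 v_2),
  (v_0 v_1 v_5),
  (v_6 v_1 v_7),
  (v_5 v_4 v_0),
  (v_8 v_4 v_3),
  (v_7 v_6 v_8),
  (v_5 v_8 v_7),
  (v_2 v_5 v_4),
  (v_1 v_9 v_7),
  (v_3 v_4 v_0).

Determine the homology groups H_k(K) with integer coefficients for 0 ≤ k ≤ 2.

Fix the vertex order v_0 < v_1 < v_2 < v_3 < v_4 < v_5 < v_6 < v_7 < v_8 < v_9 and write every simplex with vertices in increasing order. Then dim K = 2 and the simplices of K are:

  0-simplices (10): [v_0], [v_1], [v_2], [v_3], [v_4], [v_5], [v_6], [v_7], [v_8], [v_9]
  1-simplices (30): (30 of them)
  2-simplices (20): (20 of them)

Hence C_0 ≅ Z^10, C_1 ≅ Z^30, C_2 ≅ Z^20.

The boundary map ∂_1: C_1 → C_0 is given by ∂[p,q] = [q] − [p]. For instance
  ∂[v_2,v_7] = [v_7] − [v_2].
This gives a 10×30 integer matrix of rank 9; reducing to Smith normal form yields diagonal entries (1,1,1,1,1,1,1,1,1).

The boundary map ∂_2: C_2 → C_1 maps a triangle to the signed sum of its edges. For instance
  ∂[v_0,v_3,v_4] = [v_3,v_4] − [v_0,v_4] + [v_0,v_3],
  ∂[v_6,v_7,v_8] = [v_7,v_8] − [v_6,v_8] + [v_6,v_7].
The resulting 30×20 matrix has rank 20, and its Smith normal form has invariant factors (1,1,1,1,1,1,1,1,1,1,1,1,1,1,1,1,1,1,1,2).

Reading off H_k = ker ∂_k / im ∂_{k+1}:

  H_0: rank C_0 − rank ∂_1 = 10 − 9 = 1, and the invariant factors of ∂_1 are all 1, so H_0 = Z.
  H_1: rank ker ∂_1 − rank ∂_2 = (30 − 9) − 20 = 1, and ∂_2 has invariant factor 2 > 1, so H_1 = Z × Z/2.
  H_2: rank ker ∂_2 − rank ∂_3 = (20 − 20) − 0 = 0, and there is no ∂_3, so H_2 = 0.

As a check, the Euler characteristic is 10 − 30 + 20 = 0, which agrees with 1 − 1 + 0 = 0.

H_0 ≅ Z,  H_1 ≅ Z × Z/2,  H_2 = 0.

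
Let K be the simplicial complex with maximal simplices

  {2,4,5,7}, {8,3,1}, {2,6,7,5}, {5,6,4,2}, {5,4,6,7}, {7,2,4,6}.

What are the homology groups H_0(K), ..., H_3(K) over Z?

H_0 = Z^2,  H_1 = 0,  H_2 = 0,  H_3 = Z.

Order the vertices as 1 < 2 < 3 < 4 < 5 < 6 < 7 < 8. Listing each simplex with vertices in this order, K has dimension 3 with simplices:

  0-simplices (8): [1], [2], [3], [4], [5], [6], [7], [8]
  1-simplices (13): [1,3], [1,8], [2,4], [2,5], [2,6], [2,7], [3,8], [4,5], [4,6], [4,7], [5,6], [5,7], [6,7]
  2-simplices (11): [1,3,8], [2,4,5], [2,4,6], [2,4,7], [2,5,6], [2,5,7], [2,6,7], [4,5,6], [4,5,7], [4,6,7], [5,6,7]
  3-simplices (5): [2,4,5,6], [2,4,5,7], [2,4,6,7], [2,5,6,7], [4,5,6,7]

Hence C_0 ≅ Z^8, C_1 ≅ Z^13, C_2 ≅ Z^11, C_3 ≅ Z^5.

Boundary ∂_1: C_1 → C_0 maps an edge to its endpoints' difference, ∂[p,q] = q − p.
As a 8×13 matrix over Z this has rank 6, with invariant factors (1,1,1,1,1,1).

∂_2: C_2 → C_1 maps a triangle to the signed sum of its edges. For instance
  ∂[2,5,7] = [5,7] − [2,7] + [2,5],
  ∂[5,6,7] = [6,7] − [5,7] + [5,6].
This gives a 13×11 integer matrix of rank 7; reducing to Smith normal form yields diagonal entries (1,1,1,1,1,1,1).

∂_3: C_3 → C_2 sends each 3-simplex σ to the alternating sum Σ_i (−1)^i (σ with its i-th vertex removed). For instance
  ∂[2,4,5,6] = [4,5,6] − [2,5,6] + [2,4,6] − [2,4,5],
  ∂[2,5,6,7] = [5,6,7] − [2,6,7] + [2,5,7] − [2,5,6].
The 11×5 boundary matrix has rank 4 and Smith normal form diag(1,1,1,1).

Now H_k = ker ∂_k / im ∂_{k+1}, so:

  H_0: rank C_0 − rank ∂_1 = 8 − 6 = 2, and the invariant factors of ∂_1 are all 1, so H_0 = Z^2.
  H_1: rank ker ∂_1 − rank ∂_2 = (13 − 6) − 7 = 0, and the invariant factors of ∂_2 are all 1, so H_1 = 0.
  H_2: rank ker ∂_2 − rank ∂_3 = (11 − 7) − 4 = 0, and the invariant factors of ∂_3 are all 1, so H_2 = 0.
  H_3: rank ker ∂_3 − rank ∂_4 = (5 − 4) − 0 = 1, and there is no ∂_4, so H_3 = Z.

As a check, the Euler characteristic is 8 − 13 + 11 − 5 = 1, which agrees with 2 − 0 + 0 − 1 = 1.
(K is a triangulation of the disjoint union of the 2-simplex and the 3-sphere S^3.)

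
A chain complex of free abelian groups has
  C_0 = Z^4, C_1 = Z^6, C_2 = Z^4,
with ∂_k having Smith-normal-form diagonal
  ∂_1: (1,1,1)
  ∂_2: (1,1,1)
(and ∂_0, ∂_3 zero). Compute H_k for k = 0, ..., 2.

H_0: b_0 = 4 − 0 − 3 = 1; torsion from ∂_1 factors > 1: none. So H_0 = Z.
H_1: b_1 = 6 − 3 − 3 = 0; torsion from ∂_2 factors > 1: none. So H_1 = 0.
H_2: b_2 = 4 − 3 − 0 = 1; torsion from ∂_3 factors > 1: none. So H_2 = Z.

H_0 = Z,  H_1 = 0,  H_2 = Z.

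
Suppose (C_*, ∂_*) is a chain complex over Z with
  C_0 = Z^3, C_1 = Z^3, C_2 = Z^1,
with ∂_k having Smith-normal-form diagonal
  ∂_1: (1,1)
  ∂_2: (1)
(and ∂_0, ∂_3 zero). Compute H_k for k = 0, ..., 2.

H_0 = Z,  H_1 = 0,  H_2 = 0.

H_0: b_0 = 3 − 0 − 2 = 1; torsion from ∂_1 factors > 1: none. So H_0 = Z.
H_1: b_1 = 3 − 2 − 1 = 0; torsion from ∂_2 factors > 1: none. So H_1 = 0.
H_2: b_2 = 1 − 1 − 0 = 0; torsion from ∂_3 factors > 1: none. So H_2 = 0.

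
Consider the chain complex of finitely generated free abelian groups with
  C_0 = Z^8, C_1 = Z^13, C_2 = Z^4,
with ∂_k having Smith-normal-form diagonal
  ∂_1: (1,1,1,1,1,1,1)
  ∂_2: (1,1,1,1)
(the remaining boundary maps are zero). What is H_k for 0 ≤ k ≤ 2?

H_0: b_0 = 8 − 0 − 7 = 1; torsion from ∂_1 factors > 1: none. So H_0 = Z.
H_1: b_1 = 13 − 7 − 4 = 2; torsion from ∂_2 factors > 1: none. So H_1 = Z^2.
H_2: b_2 = 4 − 4 − 0 = 0; torsion from ∂_3 factors > 1: none. So H_2 = 0.

H_0 = Z,  H_1 = Z^2,  H_2 = 0.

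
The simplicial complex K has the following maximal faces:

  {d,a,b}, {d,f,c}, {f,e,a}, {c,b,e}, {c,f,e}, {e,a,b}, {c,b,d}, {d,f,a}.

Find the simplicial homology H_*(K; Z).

Take the total order a < b < c < d < e < f on the vertex set. Then K (dimension 2) consists of the simplices:

  0-simplices (6): a, b, c, d, e, f
  1-simplices (12): ab, ad, ae, af, bc, bd, be, cd, ce, cf, df, ef
  2-simplices (8): abd, abe, adf, aef, bcd, bce, cdf, cef

so the chain groups are C_0 ≅ Z^6, C_1 ≅ Z^12, C_2 ≅ Z^8.

Boundary ∂_1: C_1 → C_0 maps an edge to its endpoints' difference, ∂[p,q] = q − p. For instance
  ∂cd = d − c.
The 6×12 boundary matrix has rank 5 and Smith normal form diag(1,1,1,1,1).

The boundary map ∂_2: C_2 → C_1 maps a triangle to the signed sum of its edges. For instance
  ∂cef = ef − cf + ce,
  ∂abe = be − ae + ab.
As a 12×8 matrix over Z this has rank 7, with invariant factors (1,1,1,1,1,1,1).

Computing H_k = (kernel of ∂_k) / (image of ∂_{k+1}):

  H_0: rank C_0 − rank ∂_1 = 6 − 5 = 1, and the invariant factors of ∂_1 are all 1, so H_0 ≅ Z.
  H_1: rank ker ∂_1 − rank ∂_2 = (12 − 5) − 7 = 0, and the invariant factors of ∂_2 are all 1, so H_1 ≅ 0.
  H_2: rank ker ∂_2 − rank ∂_3 = (8 − 7) − 0 = 1, and there is no ∂_3, so H_2 ≅ Z.

H_0 ≅ Z,  H_1 = 0,  H_2 ≅ Z.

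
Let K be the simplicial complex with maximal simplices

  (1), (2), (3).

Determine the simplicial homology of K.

Fix the vertex order 1 < 2 < 3 and write every simplex with vertices in increasing order. Then dim K = 0 and the simplices of K are:

  0-simplices (3): [1], [2], [3]

so the chain groups are C_0 ≅ Z^3.

Computing H_k = (kernel of ∂_k) / (image of ∂_{k+1}):

  H_0: rank C_0 − rank ∂_1 = 3 − 0 = 3, and there is no ∂_1, so H_0 ≅ Z^3.

H_0 = Z^3.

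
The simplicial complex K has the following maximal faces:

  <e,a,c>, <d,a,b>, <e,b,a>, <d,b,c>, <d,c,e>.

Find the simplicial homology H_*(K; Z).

Order the vertices as a < b < c < d < e. Listing each simplex with vertices in this order, K has dimension 2 with simplices:

  0-simplices (5): a, b, c, d, e
  1-simplices (10): ab, ac, ad, ae, bc, bd, be, cd, ce, de
  2-simplices (5): abd, abe, ace, bcd, cde

Hence C_0 ≅ Z^5, C_1 ≅ Z^10, C_2 ≅ Z^5.

∂_1: C_1 → C_0 maps an edge to its endpoints' difference, ∂[p,q] = q − p. For instance
  ∂de = e − d.
As a 5×10 matrix over Z this has rank 4, with invariant factors (1,1,1,1).

∂_2: C_2 → C_1 acts by ∂[p,q,r] = [q,r] − [p,r] + [p,q]. For instance
  ∂bcd = cd − bd + bc,
  ∂abd = bd − ad + ab.
As a 10×5 matrix over Z this has rank 5, with invariant factors (1,1,1,1,1).

From H_k ≅ ker(∂_k) / im(∂_{k+1}) we obtain:

  H_0: rank C_0 − rank ∂_1 = 5 − 4 = 1, and the invariant factors of ∂_1 are all 1, so H_0 ≅ Z.
  H_1: rank ker ∂_1 − rank ∂_2 = (10 − 4) − 5 = 1, and the invariant factors of ∂_2 are all 1, so H_1 ≅ Z.
  H_2: rank ker ∂_2 − rank ∂_3 = (5 − 5) − 0 = 0, and there is no ∂_3, so H_2 ≅ 0.

H_0 = Z,  H_1 = Z,  H_2 = 0.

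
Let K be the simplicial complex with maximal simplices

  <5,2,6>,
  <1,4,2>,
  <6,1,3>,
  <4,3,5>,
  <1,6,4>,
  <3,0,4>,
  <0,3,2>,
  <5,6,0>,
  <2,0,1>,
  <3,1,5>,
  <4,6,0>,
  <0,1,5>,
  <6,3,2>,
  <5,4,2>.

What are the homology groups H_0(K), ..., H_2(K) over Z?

Fix the vertex order 0 < 1 < 2 < 3 < 4 < 5 < 6 and write every simplex with vertices in increasing order. Then dim K = 2 and the simplices of K are:

  0-simplices (7): [0], [1], [2], [3], [4], [5], [6]
  1-simplices (21): [0,1], [0,2], [0,3], [0,4], [0,5], [0,6], [1,2], [1,3], [1,4], [1,5], [1,6], [2,3], [2,4], [2,5], [2,6], [3,4], [3,5], [3,6], [4,5], [4,6], [5,6]
  2-simplices (14): [0,1,2], [0,1,5], [0,2,3], [0,3,4], [0,4,6], [0,5,6], [1,2,4], [1,3,5], [1,3,6], [1,4,6], [2,3,6], [2,4,5], [2,5,6], [3,4,5]

Hence C_0 ≅ Z^7, C_1 ≅ Z^21, C_2 ≅ Z^14.

∂_1: C_1 → C_0 is given by ∂[p,q] = [q] − [p]. For instance
  ∂[0,3] = [3] − [0].
This gives a 7×21 integer matrix of rank 6; reducing to Smith normal form yields diagonal entries (1,1,1,1,1,1).

The boundary map ∂_2: C_2 → C_1 acts by ∂[p,q,r] = [q,r] − [p,r] + [p,q]. For instance
  ∂[1,3,6] = [3,6] − [1,6] + [1,3],
  ∂[0,5,6] = [5,6] − [0,6] + [0,5].
As a 21×14 matrix over Z this has rank 13, with invariant factors (1,1,1,1,1,1,1,1,1,1,1,1,1).

Computing H_k = (kernel of ∂_k) / (image of ∂_{k+1}):

  H_0: rank C_0 − rank ∂_1 = 7 − 6 = 1, and the invariant factors of ∂_1 are all 1, so H_0 = Z.
  H_1: rank ker ∂_1 − rank ∂_2 = (21 − 6) − 13 = 2, and the invariant factors of ∂_2 are all 1, so H_1 = Z^2.
  H_2: rank ker ∂_2 − rank ∂_3 = (14 − 13) − 0 = 1, and there is no ∂_3, so H_2 = Z.

As a check, the Euler characteristic is 7 − 21 + 14 = 0, which agrees with 1 − 2 + 1 = 0.

H_0 = Z,  H_1 = Z^2,  H_2 = Z.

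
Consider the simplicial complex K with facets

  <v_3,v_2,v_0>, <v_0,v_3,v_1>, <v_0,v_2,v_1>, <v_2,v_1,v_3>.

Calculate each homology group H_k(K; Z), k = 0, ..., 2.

K has 4 vertices, 6 edges, 4 triangles.
rank ∂_0 = 0, rank ∂_1 = 3 ⇒ b_0 = 4 − 0 − 3 = 1; all invariant factors of ∂_1 are 1 so no torsion. So H_0 = Z.
rank ∂_1 = 3, rank ∂_2 = 3 ⇒ b_1 = 6 − 3 − 3 = 0; all invariant factors of ∂_2 are 1 so no torsion. So H_1 = 0.
rank ∂_2 = 3, rank ∂_3 = 0 ⇒ b_2 = 4 − 3 − 0 = 1. So H_2 = Z.

H_0 = Z,  H_1 = 0,  H_2 = Z.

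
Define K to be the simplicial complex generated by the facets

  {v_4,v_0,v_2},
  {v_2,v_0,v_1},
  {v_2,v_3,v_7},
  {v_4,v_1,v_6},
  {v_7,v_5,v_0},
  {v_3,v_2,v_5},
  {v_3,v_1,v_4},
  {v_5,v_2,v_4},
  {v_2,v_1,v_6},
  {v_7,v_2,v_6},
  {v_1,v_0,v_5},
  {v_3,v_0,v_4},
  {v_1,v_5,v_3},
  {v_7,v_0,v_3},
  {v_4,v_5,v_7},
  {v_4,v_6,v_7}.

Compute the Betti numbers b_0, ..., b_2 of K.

Take the total order v_0 < v_1 < v_2 < v_3 < v_4 < v_5 < v_6 < v_7 on the vertex set. Then K (dimension 2) consists of the simplices:

  0-simplices (8): [v_0], [v_1], [v_2], [v_3], [v_4], [v_5], [v_6], [v_7]
  1-simplices (24): (24 of them)
  2-simplices (16): (16 of them)

Hence C_0 ≅ Z^8, C_1 ≅ Z^24, C_2 ≅ Z^16.

Boundary ∂_1: C_1 → C_0 maps an edge to its endpoints' difference, ∂[p,q] = q − p. For instance
  ∂[v_0,v_2] = [v_2] − [v_0].
As a 8×24 matrix over Z this has rank 7, with invariant factors (1,1,1,1,1,1,1).

Boundary ∂_2: C_2 → C_1 sends each 2-simplex [p,q,r] to [q,r] − [p,r] + [p,q]. For instance
  ∂[v_2,v_3,v_5] = [v_3,v_5] − [v_2,v_5] + [v_2,v_3],
  ∂[v_1,v_4,v_6] = [v_4,v_6] − [v_1,v_6] + [v_1,v_4].
This gives a 24×16 integer matrix of rank 15; reducing to Smith normal form yields diagonal entries (1,1,1,1,1,1,1,1,1,1,1,1,1,1,1).

Now H_k = ker ∂_k / im ∂_{k+1}, so:

  H_0: rank C_0 − rank ∂_1 = 8 − 7 = 1, and the invariant factors of ∂_1 are all 1, so H_0 = Z.
  H_1: rank ker ∂_1 − rank ∂_2 = (24 − 7) − 15 = 2, and the invariant factors of ∂_2 are all 1, so H_1 = Z^2.
  H_2: rank ker ∂_2 − rank ∂_3 = (16 − 15) − 0 = 1, and there is no ∂_3, so H_2 = Z.

As a check, the Euler characteristic is 8 − 24 + 16 = 0, which agrees with 1 − 2 + 1 = 0.

Hence the Betti numbers are b_0 = 1, b_1 = 2, b_2 = 1.

b_0 = 1, b_1 = 2, b_2 = 1.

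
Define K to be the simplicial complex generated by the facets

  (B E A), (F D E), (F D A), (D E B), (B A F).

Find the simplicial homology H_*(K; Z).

Take the total order A < B < D < E < F on the vertex set. Then K (dimension 2) consists of the simplices:

  0-simplices (5): A, B, D, E, F
  1-simplices (10): AB, AD, AE, AF, BD, BE, BF, DE, DF, EF
  2-simplices (5): ABE, ABF, ADF, BDE, DEF

giving chain groups C_0 ≅ Z^5, C_1 ≅ Z^10, C_2 ≅ Z^5.

The boundary map ∂_1: C_1 → C_0 maps an edge to its endpoints' difference, ∂[p,q] = q − p. For instance
  ∂BF = F − B.
As a 5×10 matrix over Z this has rank 4, with invariant factors (1,1,1,1).

The boundary map ∂_2: C_2 → C_1 sends each 2-simplex [p,q,r] to [q,r] − [p,r] + [p,q]. For instance
  ∂DEF = EF − DF + DE,
  ∂ABE = BE − AE + AB.
The resulting 10×5 matrix has rank 5, and its Smith normal form has invariant factors (1,1,1,1,1).

Reading off H_k = ker ∂_k / im ∂_{k+1}:

  H_0: rank C_0 − rank ∂_1 = 5 − 4 = 1, and the invariant factors of ∂_1 are all 1, so H_0 ≅ Z.
  H_1: rank ker ∂_1 − rank ∂_2 = (10 − 4) − 5 = 1, and the invariant factors of ∂_2 are all 1, so H_1 ≅ Z.
  H_2: rank ker ∂_2 − rank ∂_3 = (5 − 5) − 0 = 0, and there is no ∂_3, so H_2 ≅ 0.

(K is a triangulation of the Möbius band.)

H_0 ≅ Z,  H_1 ≅ Z,  H_2 = 0.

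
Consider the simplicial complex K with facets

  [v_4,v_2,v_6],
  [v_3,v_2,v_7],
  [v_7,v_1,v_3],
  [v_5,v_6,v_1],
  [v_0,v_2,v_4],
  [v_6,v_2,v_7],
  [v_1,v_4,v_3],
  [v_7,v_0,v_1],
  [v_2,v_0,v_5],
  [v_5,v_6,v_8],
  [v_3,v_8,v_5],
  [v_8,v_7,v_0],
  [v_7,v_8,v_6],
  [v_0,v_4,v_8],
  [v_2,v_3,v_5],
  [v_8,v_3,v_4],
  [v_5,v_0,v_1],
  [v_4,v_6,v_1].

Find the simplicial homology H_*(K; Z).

We work with the vertex ordering v_0 < v_1 < v_2 < v_3 < v_4 < v_5 < v_6 < v_7 < v_8. The simplices of K, each written with vertices in increasing order, are:

  0-simplices (9): [v_0], [v_1], [v_2], [v_3], [v_4], [v_5], [v_6], [v_7], [v_8]
  1-simplices (27): (27 of them)
  2-simplices (18): (18 of them)

giving chain groups C_0 ≅ Z^9, C_1 ≅ Z^27, C_2 ≅ Z^18.

∂_1: C_1 → C_0 is given by ∂[p,q] = [q] − [p]. For instance
  ∂[v_6,v_8] = [v_8] − [v_6].
As a 9×27 matrix over Z this has rank 8, with invariant factors (1,1,1,1,1,1,1,1).

Boundary ∂_2: C_2 → C_1 maps a triangle to the signed sum of its edges. For instance
  ∂[v_0,v_2,v_5] = [v_2,v_5] − [v_0,v_5] + [v_0,v_2],
  ∂[v_2,v_3,v_5] = [v_3,v_5] − [v_2,v_5] + [v_2,v_3].
The resulting 27×18 matrix has rank 17, and its Smith normal form has invariant factors (1,1,1,1,1,1,1,1,1,1,1,1,1,1,1,1,1).

From H_k ≅ ker(∂_k) / im(∂_{k+1}) we obtain:

  H_0: rank C_0 − rank ∂_1 = 9 − 8 = 1, and the invariant factors of ∂_1 are all 1, so H_0 ≅ Z.
  H_1: rank ker ∂_1 − rank ∂_2 = (27 − 8) − 17 = 2, and the invariant factors of ∂_2 are all 1, so H_1 ≅ Z^2.
  H_2: rank ker ∂_2 − rank ∂_3 = (18 − 17) − 0 = 1, and there is no ∂_3, so H_2 ≅ Z.

H_0 ≅ Z,  H_1 ≅ Z^2,  H_2 ≅ Z.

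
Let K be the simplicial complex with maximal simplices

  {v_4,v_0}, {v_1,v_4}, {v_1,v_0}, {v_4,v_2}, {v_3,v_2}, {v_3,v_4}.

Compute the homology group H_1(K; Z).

Fix the vertex order v_0 < v_1 < v_2 < v_3 < v_4 and write every simplex with vertices in increasing order. Then dim K = 1 and the simplices of K are:

  0-simplices (5): [v_0], [v_1], [v_2], [v_3], [v_4]
  1-simplices (6): [v_0,v_1], [v_0,v_4], [v_1,v_4], [v_2,v_3], [v_2,v_4], [v_3,v_4]

so the chain groups are C_0 ≅ Z^5, C_1 ≅ Z^6.

∂_1: C_1 → C_0 sends each edge [p,q] (with p < q) to q − p. For instance
  ∂[v_2,v_4] = [v_4] − [v_2].
The 5×6 boundary matrix has rank 4 and Smith normal form diag(1,1,1,1).

From H_k ≅ ker(∂_k) / im(∂_{k+1}) we obtain:

  H_1: rank ker ∂_1 − rank ∂_2 = (6 − 4) − 0 = 2, and there is no ∂_2, so H_1 = Z^2.

H_1 ≅ Z^2.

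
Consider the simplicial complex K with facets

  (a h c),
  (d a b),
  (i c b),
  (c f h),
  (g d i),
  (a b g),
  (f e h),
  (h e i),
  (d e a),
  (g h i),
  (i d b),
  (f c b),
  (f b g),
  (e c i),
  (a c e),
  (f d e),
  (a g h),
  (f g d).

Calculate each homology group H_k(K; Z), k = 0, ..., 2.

Fix the vertex order a < b < c < d < e < f < g < h < i and write every simplex with vertices in increasing order. Then dim K = 2 and the simplices of K are:

  0-simplices (9): a, b, c, d, e, f, g, h, i
  1-simplices (27): ab, ac, ad, ae, ag, ah, bc, bd, bf, bg, bi, ce, cf, ch, ci, de, df, dg, di, ef, eh, ei, fg, fh, gh, gi, hi
  2-simplices (18): abd, abg, ace, ach, ade, agh, bcf, bci, bdi, bfg, cei, cfh, def, dfg, dgi, efh, ehi, ghi

Hence C_0 ≅ Z^9, C_1 ≅ Z^27, C_2 ≅ Z^18.

The boundary map ∂_1: C_1 → C_0 maps an edge to its endpoints' difference, ∂[p,q] = q − p. For instance
  ∂ah = h − a.
The 9×27 boundary matrix has rank 8 and Smith normal form diag(1,1,1,1,1,1,1,1).

Boundary ∂_2: C_2 → C_1 sends each 2-simplex [p,q,r] to [q,r] − [p,r] + [p,q]. For instance
  ∂cfh = fh − ch + cf,
  ∂bdi = di − bi + bd.
The resulting 27×18 matrix has rank 18, and its Smith normal form has invariant factors (1,1,1,1,1,1,1,1,1,1,1,1,1,1,1,1,1,2).

Now H_k = ker ∂_k / im ∂_{k+1}, so:

  H_0: rank C_0 − rank ∂_1 = 9 − 8 = 1, and the invariant factors of ∂_1 are all 1, so H_0 ≅ Z.
  H_1: rank ker ∂_1 − rank ∂_2 = (27 − 8) − 18 = 1, and ∂_2 has invariant factor 2 > 1, so H_1 ≅ Z ⊕ Z/2.
  H_2: rank ker ∂_2 − rank ∂_3 = (18 − 18) − 0 = 0, and there is no ∂_3, so H_2 ≅ 0.

As a check, the Euler characteristic is 9 − 27 + 18 = 0, which agrees with 1 − 1 + 0 = 0.
(K is a triangulation of the Klein bottle.)

H_0 ≅ Z,  H_1 ≅ Z ⊕ Z/2,  H_2 = 0.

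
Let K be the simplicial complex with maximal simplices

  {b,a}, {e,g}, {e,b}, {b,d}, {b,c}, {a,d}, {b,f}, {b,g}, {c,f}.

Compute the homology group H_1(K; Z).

We work with the vertex ordering a < b < c < d < e < f < g. The simplices of K, each written with vertices in increasing order, are:

  0-simplices (7): a, b, c, d, e, f, g
  1-simplices (9): ab, ad, bc, bd, be, bf, bg, cf, eg

Hence C_0 ≅ Z^7, C_1 ≅ Z^9.

Boundary ∂_1: C_1 → C_0 sends each edge [p,q] (with p < q) to q − p. For instance
  ∂cf = f − c.
The resulting 7×9 matrix has rank 6, and its Smith normal form has invariant factors (1,1,1,1,1,1).

Now H_k = ker ∂_k / im ∂_{k+1}, so:

  H_1: rank ker ∂_1 − rank ∂_2 = (9 − 6) − 0 = 3, and there is no ∂_2, so H_1 = Z^3.

(K is a triangulation of a wedge of 3 circles.)

H_1 = Z^3.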